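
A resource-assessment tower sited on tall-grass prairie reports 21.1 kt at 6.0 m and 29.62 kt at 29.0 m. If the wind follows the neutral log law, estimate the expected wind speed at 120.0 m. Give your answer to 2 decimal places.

Log law: V ∝ ln(z/z₀). From the pair, with r = V₁/V₂ = 0.71236,
ln z₀ = (ln z₁ − r·ln z₂)/(1 − r) = (1.7918 − 0.71236×3.3673)/0.28764 = -2.1101 → z₀ = 0.1212 m
V₃ = V₁ · ln(z₃/z₀)/ln(z₁/z₀) = 21.1 × 6.8976/3.9019 = 37.3000 kt

37.30 kt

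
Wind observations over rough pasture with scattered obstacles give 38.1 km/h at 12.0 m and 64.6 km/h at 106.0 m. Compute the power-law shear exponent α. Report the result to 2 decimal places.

Power law: V₂/V₁ = (z₂/z₁)^α ⇒ α = ln(V₂/V₁) / ln(z₂/z₁)
α = ln(64.6/38.1) / ln(106.0/12.0) = ln(1.6955) / ln(8.8333)
  = 0.52800 / 2.17853 = 0.24237

α ≈ 0.24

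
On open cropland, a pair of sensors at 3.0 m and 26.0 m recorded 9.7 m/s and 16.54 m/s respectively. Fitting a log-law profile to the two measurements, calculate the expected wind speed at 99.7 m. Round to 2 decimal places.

20.80 m/s

Log law: V ∝ ln(z/z₀). From the pair, with r = V₁/V₂ = 0.58646,
ln z₀ = (ln z₁ − r·ln z₂)/(1 − r) = (1.0986 − 0.58646×3.2581)/0.41354 = -1.9638 → z₀ = 0.1403 m
V₃ = V₁ · ln(z₃/z₀)/ln(z₁/z₀) = 9.7 × 6.5660/3.0624 = 20.7972 m/s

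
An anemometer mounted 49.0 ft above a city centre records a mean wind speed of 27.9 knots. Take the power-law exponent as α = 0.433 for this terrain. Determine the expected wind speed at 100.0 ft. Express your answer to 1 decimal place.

Power-law profile: V₂ = V₁ · (z₂/z₁)^α
V₂ = 27.9 × (100.0/49.0)^0.433 = 27.9 × (2.0408)^0.433
    = 27.9 × 1.3619 = 37.9970 knots

38.0 knots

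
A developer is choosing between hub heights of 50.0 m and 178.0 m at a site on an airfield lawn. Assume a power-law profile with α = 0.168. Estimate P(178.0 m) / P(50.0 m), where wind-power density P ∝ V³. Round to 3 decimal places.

1.896

Speed ratio: V_B/V_A = (z_B/z_A)^α = (178.0/50.0)^0.168 = (3.5600)^0.168 = 1.23778
Power-density ratio: P_B/P_A = (V_B/V_A)³ = (1.23778)³ = 1.89640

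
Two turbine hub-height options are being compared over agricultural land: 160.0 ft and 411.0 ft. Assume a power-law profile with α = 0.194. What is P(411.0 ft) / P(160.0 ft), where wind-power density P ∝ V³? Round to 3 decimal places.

Speed ratio: V_B/V_A = (z_B/z_A)^α = (411.0/160.0)^0.194 = (2.5688)^0.194 = 1.20084
Power-density ratio: P_B/P_A = (V_B/V_A)³ = (1.20084)³ = 1.73164

1.732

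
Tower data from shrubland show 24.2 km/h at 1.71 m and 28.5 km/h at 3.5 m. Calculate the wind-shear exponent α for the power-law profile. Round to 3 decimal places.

α ≈ 0.228

Power law: V₂/V₁ = (z₂/z₁)^α ⇒ α = ln(V₂/V₁) / ln(z₂/z₁)
α = ln(28.5/24.2) / ln(3.5/1.71) = ln(1.1777) / ln(2.0468)
  = 0.16355 / 0.71627 = 0.22834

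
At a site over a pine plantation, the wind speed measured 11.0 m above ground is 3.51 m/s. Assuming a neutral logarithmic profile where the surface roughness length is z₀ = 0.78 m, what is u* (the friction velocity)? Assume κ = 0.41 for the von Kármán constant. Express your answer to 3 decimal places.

Log law: V(z) = (u*/κ) · ln(z/z₀) ⇒ u* = κ · V / ln(z/z₀)
u* = 0.41 × 3.51 / ln(11.0/0.78) = 0.41 × 3.51 / 2.6464
   = 1.4391 / 2.6464 = 0.5438 m/s

u* ≈ 0.544 m/s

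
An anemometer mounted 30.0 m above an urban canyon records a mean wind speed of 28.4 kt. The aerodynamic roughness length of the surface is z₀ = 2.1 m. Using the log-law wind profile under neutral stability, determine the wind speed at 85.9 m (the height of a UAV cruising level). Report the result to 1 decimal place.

39.6 kt

Log law: V(z) ∝ ln(z/z₀), so V₂/V₁ = ln(z₂/z₀) / ln(z₁/z₀).
ln(85.9/2.1) = 3.7112, ln(30.0/2.1) = 2.6593
V₂ = 28.4 × 3.7112/2.6593 = 28.4 × 1.3956 = 39.6349 kt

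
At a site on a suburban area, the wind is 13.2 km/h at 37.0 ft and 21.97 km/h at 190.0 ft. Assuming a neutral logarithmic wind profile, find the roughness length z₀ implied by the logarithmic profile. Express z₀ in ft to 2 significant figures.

Log law: V(z) ∝ ln(z/z₀). With r = V₁/V₂ = 13.2/21.97 = 0.60082,
r · ln(z₂/z₀) = ln(z₁/z₀) ⇒ ln z₀ = (ln z₁ − r·ln z₂)/(1 − r)
ln z₀ = (3.61092 − 0.60082×5.24702) / 0.39918 = 1.1484
z₀ = exp(1.1484) = 3.153 ft

z₀ ≈ 3.2 ft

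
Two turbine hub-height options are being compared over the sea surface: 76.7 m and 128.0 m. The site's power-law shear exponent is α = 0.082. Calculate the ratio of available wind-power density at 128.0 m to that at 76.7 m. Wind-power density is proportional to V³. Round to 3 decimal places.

1.134

Speed ratio: V_B/V_A = (z_B/z_A)^α = (128.0/76.7)^0.082 = (1.6688)^0.082 = 1.04289
Power-density ratio: P_B/P_A = (V_B/V_A)³ = (1.04289)³ = 1.13426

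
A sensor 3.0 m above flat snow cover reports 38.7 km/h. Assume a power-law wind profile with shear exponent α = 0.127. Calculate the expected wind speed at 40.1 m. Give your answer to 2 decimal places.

53.79 km/h

Power-law profile: V₂ = V₁ · (z₂/z₁)^α
V₂ = 38.7 × (40.1/3.0)^0.127 = 38.7 × (13.3667)^0.127
    = 38.7 × 1.3900 = 53.7918 km/h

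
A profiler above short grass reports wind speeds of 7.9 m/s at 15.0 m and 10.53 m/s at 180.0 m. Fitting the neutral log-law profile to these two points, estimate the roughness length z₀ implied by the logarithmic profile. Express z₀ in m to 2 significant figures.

Log law: V(z) ∝ ln(z/z₀). With r = V₁/V₂ = 7.9/10.53 = 0.75024,
r · ln(z₂/z₀) = ln(z₁/z₀) ⇒ ln z₀ = (ln z₁ − r·ln z₂)/(1 − r)
ln z₀ = (2.70805 − 0.75024×5.19296) / 0.24976 = -4.7561
z₀ = exp(-4.7561) = 0.008599 m

z₀ ≈ 0.0086 m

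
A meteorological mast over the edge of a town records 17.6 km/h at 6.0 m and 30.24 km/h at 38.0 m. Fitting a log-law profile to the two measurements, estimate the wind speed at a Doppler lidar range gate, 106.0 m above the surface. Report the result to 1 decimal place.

37.3 km/h

Log law: V ∝ ln(z/z₀). From the pair, with r = V₁/V₂ = 0.58201,
ln z₀ = (ln z₁ − r·ln z₂)/(1 − r) = (1.7918 − 0.58201×3.6376)/0.41799 = -0.7784 → z₀ = 0.4591 m
V₃ = V₁ · ln(z₃/z₀)/ln(z₁/z₀) = 17.6 × 5.4418/2.5701 = 37.2649 km/h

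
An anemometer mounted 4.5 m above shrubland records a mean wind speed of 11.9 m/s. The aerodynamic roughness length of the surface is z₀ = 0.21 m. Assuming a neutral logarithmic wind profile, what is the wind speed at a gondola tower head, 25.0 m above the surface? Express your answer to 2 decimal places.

Log law: V(z) ∝ ln(z/z₀), so V₂/V₁ = ln(z₂/z₀) / ln(z₁/z₀).
ln(25.0/0.21) = 4.7795, ln(4.5/0.21) = 3.0647
V₂ = 11.9 × 4.7795/3.0647 = 11.9 × 1.5595 = 18.5584 m/s

18.56 m/s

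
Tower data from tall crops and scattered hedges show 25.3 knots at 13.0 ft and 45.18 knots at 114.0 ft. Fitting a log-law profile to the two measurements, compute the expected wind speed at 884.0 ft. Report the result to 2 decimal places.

Log law: V ∝ ln(z/z₀). From the pair, with r = V₁/V₂ = 0.55998,
ln z₀ = (ln z₁ − r·ln z₂)/(1 − r) = (2.5649 − 0.55998×4.7362)/0.44002 = -0.1983 → z₀ = 0.8202 ft
V₃ = V₁ · ln(z₃/z₀)/ln(z₁/z₀) = 25.3 × 6.9827/2.7632 = 63.9339 knots

63.93 knots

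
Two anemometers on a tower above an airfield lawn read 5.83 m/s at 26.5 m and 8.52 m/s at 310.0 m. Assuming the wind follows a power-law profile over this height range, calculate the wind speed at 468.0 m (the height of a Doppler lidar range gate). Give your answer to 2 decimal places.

First find α: α = ln(V₂/V₁)/ln(z₂/z₁) = ln(8.52/5.83)/ln(310.0/26.5) = 0.37940/2.45943 = 0.1543
Extrapolate from 310.0 m to 468.0 m: V₃ = 8.52 × (468.0/310.0)^0.1543 = 8.52 × 1.0656 = 9.0789 m/s

9.08 m/s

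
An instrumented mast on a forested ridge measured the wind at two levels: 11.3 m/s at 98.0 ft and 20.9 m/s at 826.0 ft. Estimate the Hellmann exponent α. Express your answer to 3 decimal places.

Power law: V₂/V₁ = (z₂/z₁)^α ⇒ α = ln(V₂/V₁) / ln(z₂/z₁)
α = ln(20.9/11.3) / ln(826.0/98.0) = ln(1.8496) / ln(8.4286)
  = 0.61495 / 2.13163 = 0.28849

α ≈ 0.288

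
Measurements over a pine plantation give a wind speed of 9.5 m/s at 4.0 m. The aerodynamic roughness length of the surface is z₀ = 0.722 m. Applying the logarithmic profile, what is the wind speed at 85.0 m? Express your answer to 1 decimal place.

26.5 m/s

Log law: V(z) ∝ ln(z/z₀), so V₂/V₁ = ln(z₂/z₀) / ln(z₁/z₀).
ln(85.0/0.722) = 4.7684, ln(4.0/0.722) = 1.7120
V₂ = 9.5 × 4.7684/1.7120 = 9.5 × 2.7852 = 26.4597 m/s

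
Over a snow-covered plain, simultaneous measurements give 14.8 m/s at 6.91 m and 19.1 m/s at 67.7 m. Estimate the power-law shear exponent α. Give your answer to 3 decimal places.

α ≈ 0.112

Power law: V₂/V₁ = (z₂/z₁)^α ⇒ α = ln(V₂/V₁) / ln(z₂/z₁)
α = ln(19.1/14.8) / ln(67.7/6.91) = ln(1.2905) / ln(9.7974)
  = 0.25506 / 2.28212 = 0.11177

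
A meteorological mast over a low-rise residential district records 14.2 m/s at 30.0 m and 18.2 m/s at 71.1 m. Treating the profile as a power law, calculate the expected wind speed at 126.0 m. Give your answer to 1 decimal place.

First find α: α = ln(V₂/V₁)/ln(z₂/z₁) = ln(18.2/14.2)/ln(71.1/30.0) = 0.24818/0.86289 = 0.2876
Extrapolate from 71.1 m to 126.0 m: V₃ = 18.2 × (126.0/71.1)^0.2876 = 18.2 × 1.1789 = 21.4558 m/s

21.5 m/s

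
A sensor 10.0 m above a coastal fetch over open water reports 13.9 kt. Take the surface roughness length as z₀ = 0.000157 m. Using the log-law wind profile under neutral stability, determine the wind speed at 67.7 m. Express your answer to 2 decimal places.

16.30 kt

Log law: V(z) ∝ ln(z/z₀), so V₂/V₁ = ln(z₂/z₀) / ln(z₁/z₀).
ln(67.7/0.000157) = 12.9744, ln(10.0/0.000157) = 11.0618
V₂ = 13.9 × 12.9744/11.0618 = 13.9 × 1.1729 = 16.3032 kt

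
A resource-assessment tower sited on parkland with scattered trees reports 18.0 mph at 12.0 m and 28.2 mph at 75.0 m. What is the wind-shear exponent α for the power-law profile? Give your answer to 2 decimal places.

α ≈ 0.24

Power law: V₂/V₁ = (z₂/z₁)^α ⇒ α = ln(V₂/V₁) / ln(z₂/z₁)
α = ln(28.2/18.0) / ln(75.0/12.0) = ln(1.5667) / ln(6.2500)
  = 0.44895 / 1.83258 = 0.24498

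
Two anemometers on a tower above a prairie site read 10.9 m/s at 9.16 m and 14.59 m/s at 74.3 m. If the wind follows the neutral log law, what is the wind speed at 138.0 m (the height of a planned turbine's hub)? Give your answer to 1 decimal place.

15.7 m/s

Log law: V ∝ ln(z/z₀). From the pair, with r = V₁/V₂ = 0.74709,
ln z₀ = (ln z₁ − r·ln z₂)/(1 − r) = (2.2148 − 0.74709×4.3081)/0.25291 = -3.9685 → z₀ = 0.01890 m
V₃ = V₁ · ln(z₃/z₀)/ln(z₁/z₀) = 10.9 × 8.8958/6.1834 = 15.6814 m/s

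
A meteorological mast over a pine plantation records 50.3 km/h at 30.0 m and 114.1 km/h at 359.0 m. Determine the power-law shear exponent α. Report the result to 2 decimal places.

Power law: V₂/V₁ = (z₂/z₁)^α ⇒ α = ln(V₂/V₁) / ln(z₂/z₁)
α = ln(114.1/50.3) / ln(359.0/30.0) = ln(2.2684) / ln(11.9667)
  = 0.81907 / 2.48213 = 0.32999

α ≈ 0.33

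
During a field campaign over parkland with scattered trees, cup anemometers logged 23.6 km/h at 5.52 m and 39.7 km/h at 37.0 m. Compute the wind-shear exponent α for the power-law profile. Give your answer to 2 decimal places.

α ≈ 0.27

Power law: V₂/V₁ = (z₂/z₁)^α ⇒ α = ln(V₂/V₁) / ln(z₂/z₁)
α = ln(39.7/23.6) / ln(37.0/5.52) = ln(1.6822) / ln(6.7029)
  = 0.52010 / 1.90254 = 0.27337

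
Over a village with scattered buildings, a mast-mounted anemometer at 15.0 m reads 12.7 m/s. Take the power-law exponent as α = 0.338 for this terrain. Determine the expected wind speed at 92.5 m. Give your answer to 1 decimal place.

23.5 m/s

Power-law profile: V₂ = V₁ · (z₂/z₁)^α
V₂ = 12.7 × (92.5/15.0)^0.338 = 12.7 × (6.1667)^0.338
    = 12.7 × 1.8494 = 23.4877 m/s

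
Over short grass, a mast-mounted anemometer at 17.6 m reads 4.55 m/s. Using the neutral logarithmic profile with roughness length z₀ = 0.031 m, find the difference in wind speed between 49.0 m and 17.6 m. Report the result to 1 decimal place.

Log law: V₂ = V₁ · ln(z₂/z₀)/ln(z₁/z₀) = 4.55 × 7.3656/6.3417 = 5.2846 m/s
ΔV = 5.2846 − 4.55 = 0.7346 m/s

0.7 m/s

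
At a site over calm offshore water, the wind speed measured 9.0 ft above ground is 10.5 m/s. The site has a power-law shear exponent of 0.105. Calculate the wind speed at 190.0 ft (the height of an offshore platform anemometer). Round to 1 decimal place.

14.5 m/s

Power-law profile: V₂ = V₁ · (z₂/z₁)^α
V₂ = 10.5 × (190.0/9.0)^0.105 = 10.5 × (21.1111)^0.105
    = 10.5 × 1.3774 = 14.4632 m/s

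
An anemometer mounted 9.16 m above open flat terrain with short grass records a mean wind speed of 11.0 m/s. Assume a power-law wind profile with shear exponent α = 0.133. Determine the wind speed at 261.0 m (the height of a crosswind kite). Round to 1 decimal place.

Power-law profile: V₂ = V₁ · (z₂/z₁)^α
V₂ = 11.0 × (261.0/9.16)^0.133 = 11.0 × (28.4934)^0.133
    = 11.0 × 1.5613 = 17.1741 m/s

17.2 m/s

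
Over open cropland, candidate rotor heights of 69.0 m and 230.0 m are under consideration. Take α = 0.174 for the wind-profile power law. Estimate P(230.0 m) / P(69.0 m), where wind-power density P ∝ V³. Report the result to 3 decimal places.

Speed ratio: V_B/V_A = (z_B/z_A)^α = (230.0/69.0)^0.174 = (3.3333)^0.174 = 1.23305
Power-density ratio: P_B/P_A = (V_B/V_A)³ = (1.23305)³ = 1.87475

1.875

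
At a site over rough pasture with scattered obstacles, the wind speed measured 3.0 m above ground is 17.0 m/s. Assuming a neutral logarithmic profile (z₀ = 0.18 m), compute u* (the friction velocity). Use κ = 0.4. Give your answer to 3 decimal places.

u* ≈ 2.417 m/s

Log law: V(z) = (u*/κ) · ln(z/z₀) ⇒ u* = κ · V / ln(z/z₀)
u* = 0.4 × 17.0 / ln(3.0/0.18) = 0.4 × 17.0 / 2.8134
   = 6.8000 / 2.8134 = 2.4170 m/s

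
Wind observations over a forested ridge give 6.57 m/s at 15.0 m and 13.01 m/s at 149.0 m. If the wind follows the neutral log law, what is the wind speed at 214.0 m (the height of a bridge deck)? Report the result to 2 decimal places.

14.03 m/s

Log law: V ∝ ln(z/z₀). From the pair, with r = V₁/V₂ = 0.50500,
ln z₀ = (ln z₁ − r·ln z₂)/(1 − r) = (2.7081 − 0.50500×5.0039)/0.49500 = 0.3658 → z₀ = 1.442 m
V₃ = V₁ · ln(z₃/z₀)/ln(z₁/z₀) = 6.57 × 5.0002/2.3422 = 14.0255 m/s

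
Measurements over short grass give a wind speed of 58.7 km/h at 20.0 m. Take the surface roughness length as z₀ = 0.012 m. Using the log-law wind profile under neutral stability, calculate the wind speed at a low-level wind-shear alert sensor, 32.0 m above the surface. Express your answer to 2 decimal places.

Log law: V(z) ∝ ln(z/z₀), so V₂/V₁ = ln(z₂/z₀) / ln(z₁/z₀).
ln(32.0/0.012) = 7.8886, ln(20.0/0.012) = 7.4186
V₂ = 58.7 × 7.8886/7.4186 = 58.7 × 1.0634 = 62.4189 km/h

62.42 km/h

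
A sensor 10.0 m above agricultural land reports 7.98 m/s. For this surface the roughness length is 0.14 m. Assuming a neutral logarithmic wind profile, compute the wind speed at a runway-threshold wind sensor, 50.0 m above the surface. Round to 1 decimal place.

Log law: V(z) ∝ ln(z/z₀), so V₂/V₁ = ln(z₂/z₀) / ln(z₁/z₀).
ln(50.0/0.14) = 5.8781, ln(10.0/0.14) = 4.2687
V₂ = 7.98 × 5.8781/4.2687 = 7.98 × 1.3770 = 10.9887 m/s

11.0 m/s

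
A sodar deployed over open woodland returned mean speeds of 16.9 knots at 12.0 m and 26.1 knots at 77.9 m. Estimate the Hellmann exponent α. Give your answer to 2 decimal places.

Power law: V₂/V₁ = (z₂/z₁)^α ⇒ α = ln(V₂/V₁) / ln(z₂/z₁)
α = ln(26.1/16.9) / ln(77.9/12.0) = ln(1.5444) / ln(6.4917)
  = 0.43462 / 1.87052 = 0.23235

α ≈ 0.23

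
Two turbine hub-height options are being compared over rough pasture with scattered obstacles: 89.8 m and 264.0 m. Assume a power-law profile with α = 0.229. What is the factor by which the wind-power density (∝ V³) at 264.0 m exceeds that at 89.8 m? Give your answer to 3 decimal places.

Speed ratio: V_B/V_A = (z_B/z_A)^α = (264.0/89.8)^0.229 = (2.9399)^0.229 = 1.28011
Power-density ratio: P_B/P_A = (V_B/V_A)³ = (1.28011)³ = 2.09769

2.098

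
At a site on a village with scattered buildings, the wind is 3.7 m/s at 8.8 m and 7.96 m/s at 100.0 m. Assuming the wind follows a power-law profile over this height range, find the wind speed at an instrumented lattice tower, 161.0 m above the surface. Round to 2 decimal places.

9.25 m/s

First find α: α = ln(V₂/V₁)/ln(z₂/z₁) = ln(7.96/3.7)/ln(100.0/8.8) = 0.76610/2.43042 = 0.3152
Extrapolate from 100.0 m to 161.0 m: V₃ = 7.96 × (161.0/100.0)^0.3152 = 7.96 × 1.1620 = 9.2493 m/s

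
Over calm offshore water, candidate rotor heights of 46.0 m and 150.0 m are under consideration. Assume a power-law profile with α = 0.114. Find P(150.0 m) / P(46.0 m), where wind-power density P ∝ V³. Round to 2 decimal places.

Speed ratio: V_B/V_A = (z_B/z_A)^α = (150.0/46.0)^0.114 = (3.2609)^0.114 = 1.14425
Power-density ratio: P_B/P_A = (V_B/V_A)³ = (1.14425)³ = 1.49817

1.50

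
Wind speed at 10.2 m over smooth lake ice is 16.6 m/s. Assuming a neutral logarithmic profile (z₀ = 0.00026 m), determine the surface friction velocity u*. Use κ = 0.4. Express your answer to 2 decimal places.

u* ≈ 0.63 m/s

Log law: V(z) = (u*/κ) · ln(z/z₀) ⇒ u* = κ · V / ln(z/z₀)
u* = 0.4 × 16.6 / ln(10.2/0.00026) = 0.4 × 16.6 / 10.5772
   = 6.6400 / 10.5772 = 0.6278 m/s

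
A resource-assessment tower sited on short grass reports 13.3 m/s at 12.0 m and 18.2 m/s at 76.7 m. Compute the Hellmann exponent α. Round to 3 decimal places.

Power law: V₂/V₁ = (z₂/z₁)^α ⇒ α = ln(V₂/V₁) / ln(z₂/z₁)
α = ln(18.2/13.3) / ln(76.7/12.0) = ln(1.3684) / ln(6.3917)
  = 0.31366 / 1.85500 = 0.16909

α ≈ 0.169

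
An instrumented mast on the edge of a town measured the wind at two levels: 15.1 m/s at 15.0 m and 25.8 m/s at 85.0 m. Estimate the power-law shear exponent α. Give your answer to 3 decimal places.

α ≈ 0.309

Power law: V₂/V₁ = (z₂/z₁)^α ⇒ α = ln(V₂/V₁) / ln(z₂/z₁)
α = ln(25.8/15.1) / ln(85.0/15.0) = ln(1.7086) / ln(5.6667)
  = 0.53568 / 1.73460 = 0.30882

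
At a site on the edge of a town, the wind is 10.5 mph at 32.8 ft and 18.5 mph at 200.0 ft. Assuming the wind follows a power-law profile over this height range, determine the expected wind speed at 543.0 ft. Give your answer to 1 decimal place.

First find α: α = ln(V₂/V₁)/ln(z₂/z₁) = ln(18.5/10.5)/ln(200.0/32.8) = 0.56640/1.80789 = 0.3133
Extrapolate from 200.0 ft to 543.0 ft: V₃ = 18.5 × (543.0/200.0)^0.3133 = 18.5 × 1.3674 = 25.2969 mph

25.3 mph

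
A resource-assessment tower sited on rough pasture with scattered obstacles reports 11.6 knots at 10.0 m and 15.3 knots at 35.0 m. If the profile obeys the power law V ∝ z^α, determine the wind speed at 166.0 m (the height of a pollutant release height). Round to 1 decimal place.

First find α: α = ln(V₂/V₁)/ln(z₂/z₁) = ln(15.3/11.6)/ln(35.0/10.0) = 0.27685/1.25276 = 0.2210
Extrapolate from 35.0 m to 166.0 m: V₃ = 15.3 × (166.0/35.0)^0.2210 = 15.3 × 1.4106 = 21.5819 knots

21.6 knots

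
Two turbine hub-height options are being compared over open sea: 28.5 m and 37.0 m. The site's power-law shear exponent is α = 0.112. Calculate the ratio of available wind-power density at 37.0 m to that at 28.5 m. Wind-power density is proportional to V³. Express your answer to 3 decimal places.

Speed ratio: V_B/V_A = (z_B/z_A)^α = (37.0/28.5)^0.112 = (1.2982)^0.112 = 1.02967
Power-density ratio: P_B/P_A = (V_B/V_A)³ = (1.02967)³ = 1.09166

1.092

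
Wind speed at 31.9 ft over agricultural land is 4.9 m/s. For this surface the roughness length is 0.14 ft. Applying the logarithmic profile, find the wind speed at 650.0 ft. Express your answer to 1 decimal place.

Log law: V(z) ∝ ln(z/z₀), so V₂/V₁ = ln(z₂/z₀) / ln(z₁/z₀).
ln(650.0/0.14) = 8.4431, ln(31.9/0.14) = 5.4287
V₂ = 4.9 × 8.4431/5.4287 = 4.9 × 1.5553 = 7.6208 m/s

7.6 m/s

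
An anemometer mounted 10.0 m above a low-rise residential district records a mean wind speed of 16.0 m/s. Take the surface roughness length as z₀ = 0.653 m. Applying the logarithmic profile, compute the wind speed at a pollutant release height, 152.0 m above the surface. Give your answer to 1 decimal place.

Log law: V(z) ∝ ln(z/z₀), so V₂/V₁ = ln(z₂/z₀) / ln(z₁/z₀).
ln(152.0/0.653) = 5.4501, ln(10.0/0.653) = 2.7288
V₂ = 16.0 × 5.4501/2.7288 = 16.0 × 1.9973 = 31.9562 m/s

32.0 m/s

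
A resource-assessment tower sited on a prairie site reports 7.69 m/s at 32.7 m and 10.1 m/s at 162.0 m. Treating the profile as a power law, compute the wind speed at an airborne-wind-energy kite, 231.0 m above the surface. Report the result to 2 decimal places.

10.73 m/s

First find α: α = ln(V₂/V₁)/ln(z₂/z₁) = ln(10.1/7.69)/ln(162.0/32.7) = 0.27261/1.60022 = 0.1704
Extrapolate from 162.0 m to 231.0 m: V₃ = 10.1 × (231.0/162.0)^0.1704 = 10.1 × 1.0623 = 10.7294 m/s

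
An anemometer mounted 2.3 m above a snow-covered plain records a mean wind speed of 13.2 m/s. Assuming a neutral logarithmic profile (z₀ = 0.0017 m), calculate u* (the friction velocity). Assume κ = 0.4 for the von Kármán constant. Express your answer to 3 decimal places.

Log law: V(z) = (u*/κ) · ln(z/z₀) ⇒ u* = κ · V / ln(z/z₀)
u* = 0.4 × 13.2 / ln(2.3/0.0017) = 0.4 × 13.2 / 7.2100
   = 5.2800 / 7.2100 = 0.7323 m/s

u* ≈ 0.732 m/s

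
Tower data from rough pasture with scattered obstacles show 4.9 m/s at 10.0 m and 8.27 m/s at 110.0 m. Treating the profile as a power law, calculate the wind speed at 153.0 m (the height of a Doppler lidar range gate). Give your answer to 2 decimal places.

First find α: α = ln(V₂/V₁)/ln(z₂/z₁) = ln(8.27/4.9)/ln(110.0/10.0) = 0.52340/2.39790 = 0.2183
Extrapolate from 110.0 m to 153.0 m: V₃ = 8.27 × (153.0/110.0)^0.2183 = 8.27 × 1.0747 = 8.8876 m/s

8.89 m/s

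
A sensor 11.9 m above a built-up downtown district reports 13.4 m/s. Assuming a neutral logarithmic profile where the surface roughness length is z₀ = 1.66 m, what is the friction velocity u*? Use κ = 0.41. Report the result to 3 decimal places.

Log law: V(z) = (u*/κ) · ln(z/z₀) ⇒ u* = κ · V / ln(z/z₀)
u* = 0.41 × 13.4 / ln(11.9/1.66) = 0.41 × 13.4 / 1.9697
   = 5.4940 / 1.9697 = 2.7892 m/s

u* ≈ 2.789 m/s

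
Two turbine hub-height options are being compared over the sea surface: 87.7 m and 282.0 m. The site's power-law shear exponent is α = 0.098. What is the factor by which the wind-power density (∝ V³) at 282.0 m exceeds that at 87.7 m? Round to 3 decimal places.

1.410

Speed ratio: V_B/V_A = (z_B/z_A)^α = (282.0/87.7)^0.098 = (3.2155)^0.098 = 1.12127
Power-density ratio: P_B/P_A = (V_B/V_A)³ = (1.12127)³ = 1.40972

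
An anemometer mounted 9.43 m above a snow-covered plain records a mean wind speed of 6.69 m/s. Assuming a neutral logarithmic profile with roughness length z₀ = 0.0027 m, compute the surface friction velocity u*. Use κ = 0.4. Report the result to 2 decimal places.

u* ≈ 0.33 m/s

Log law: V(z) = (u*/κ) · ln(z/z₀) ⇒ u* = κ · V / ln(z/z₀)
u* = 0.4 × 6.69 / ln(9.43/0.0027) = 0.4 × 6.69 / 8.1584
   = 2.6760 / 8.1584 = 0.3280 m/s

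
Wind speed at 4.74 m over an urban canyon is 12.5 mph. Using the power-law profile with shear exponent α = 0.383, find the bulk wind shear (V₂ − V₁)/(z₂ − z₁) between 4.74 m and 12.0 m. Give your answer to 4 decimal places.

Power law: V₂ = V₁ · (z₂/z₁)^α = 12.5 × (2.5316)^0.383 = 17.8408 mph
ΔV/Δz = (17.8408 − 12.5)/(12.0 − 4.74) = 5.3408/7.2600 = 0.73564 mph/m

0.7356 mph/m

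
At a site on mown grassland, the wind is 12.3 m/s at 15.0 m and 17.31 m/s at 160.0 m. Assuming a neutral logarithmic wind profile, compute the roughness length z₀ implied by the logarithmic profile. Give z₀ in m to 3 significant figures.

Log law: V(z) ∝ ln(z/z₀). With r = V₁/V₂ = 12.3/17.31 = 0.71057,
r · ln(z₂/z₀) = ln(z₁/z₀) ⇒ ln z₀ = (ln z₁ − r·ln z₂)/(1 − r)
ln z₀ = (2.70805 − 0.71057×5.07517) / 0.28943 = -3.1035
z₀ = exp(-3.1035) = 0.04489 m

z₀ ≈ 0.0449 m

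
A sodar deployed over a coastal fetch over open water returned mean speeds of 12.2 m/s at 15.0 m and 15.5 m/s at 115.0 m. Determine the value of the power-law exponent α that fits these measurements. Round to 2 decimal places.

α ≈ 0.12

Power law: V₂/V₁ = (z₂/z₁)^α ⇒ α = ln(V₂/V₁) / ln(z₂/z₁)
α = ln(15.5/12.2) / ln(115.0/15.0) = ln(1.2705) / ln(7.6667)
  = 0.23940 / 2.03688 = 0.11753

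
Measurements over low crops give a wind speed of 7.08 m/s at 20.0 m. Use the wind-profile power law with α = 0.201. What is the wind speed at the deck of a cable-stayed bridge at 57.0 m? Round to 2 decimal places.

8.74 m/s

Power-law profile: V₂ = V₁ · (z₂/z₁)^α
V₂ = 7.08 × (57.0/20.0)^0.201 = 7.08 × (2.8500)^0.201
    = 7.08 × 1.2343 = 8.7389 m/s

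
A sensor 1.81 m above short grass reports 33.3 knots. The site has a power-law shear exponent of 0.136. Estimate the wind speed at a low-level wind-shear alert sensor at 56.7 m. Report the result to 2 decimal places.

Power-law profile: V₂ = V₁ · (z₂/z₁)^α
V₂ = 33.3 × (56.7/1.81)^0.136 = 33.3 × (31.3260)^0.136
    = 33.3 × 1.5975 = 53.1970 knots

53.20 knots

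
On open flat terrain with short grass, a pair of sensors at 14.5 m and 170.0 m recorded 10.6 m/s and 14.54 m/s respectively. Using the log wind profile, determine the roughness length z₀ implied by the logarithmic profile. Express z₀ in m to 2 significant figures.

z₀ ≈ 0.019 m

Log law: V(z) ∝ ln(z/z₀). With r = V₁/V₂ = 10.6/14.54 = 0.72902,
r · ln(z₂/z₀) = ln(z₁/z₀) ⇒ ln z₀ = (ln z₁ − r·ln z₂)/(1 − r)
ln z₀ = (2.67415 − 0.72902×5.13580) / 0.27098 = -3.9486
z₀ = exp(-3.9486) = 0.01928 m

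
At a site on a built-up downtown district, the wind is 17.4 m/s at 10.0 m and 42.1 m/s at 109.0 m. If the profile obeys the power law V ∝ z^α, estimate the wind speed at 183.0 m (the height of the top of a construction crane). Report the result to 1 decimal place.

First find α: α = ln(V₂/V₁)/ln(z₂/z₁) = ln(42.1/17.4)/ln(109.0/10.0) = 0.88358/2.38876 = 0.3699
Extrapolate from 109.0 m to 183.0 m: V₃ = 42.1 × (183.0/109.0)^0.3699 = 42.1 × 1.2113 = 50.9937 m/s

51.0 m/s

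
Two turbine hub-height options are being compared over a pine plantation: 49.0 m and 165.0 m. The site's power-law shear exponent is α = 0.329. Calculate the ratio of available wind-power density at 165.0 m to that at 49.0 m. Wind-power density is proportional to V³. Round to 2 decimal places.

Speed ratio: V_B/V_A = (z_B/z_A)^α = (165.0/49.0)^0.329 = (3.3673)^0.329 = 1.49100
Power-density ratio: P_B/P_A = (V_B/V_A)³ = (1.49100)³ = 3.31462

3.31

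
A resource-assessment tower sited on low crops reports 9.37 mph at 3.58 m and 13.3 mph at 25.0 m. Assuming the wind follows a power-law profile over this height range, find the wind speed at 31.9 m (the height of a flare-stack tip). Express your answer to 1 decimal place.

First find α: α = ln(V₂/V₁)/ln(z₂/z₁) = ln(13.3/9.37)/ln(25.0/3.58) = 0.35025/1.94351 = 0.1802
Extrapolate from 25.0 m to 31.9 m: V₃ = 13.3 × (31.9/25.0)^0.1802 = 13.3 × 1.0449 = 13.8972 mph

13.9 mph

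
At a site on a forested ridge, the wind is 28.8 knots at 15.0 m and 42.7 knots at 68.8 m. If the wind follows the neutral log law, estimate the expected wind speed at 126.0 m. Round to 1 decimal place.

Log law: V ∝ ln(z/z₀). From the pair, with r = V₁/V₂ = 0.67447,
ln z₀ = (ln z₁ − r·ln z₂)/(1 − r) = (2.7081 − 0.67447×4.2312)/0.32553 = -0.4478 → z₀ = 0.6390 m
V₃ = V₁ · ln(z₃/z₀)/ln(z₁/z₀) = 28.8 × 5.2841/3.1559 = 48.2218 knots

48.2 knots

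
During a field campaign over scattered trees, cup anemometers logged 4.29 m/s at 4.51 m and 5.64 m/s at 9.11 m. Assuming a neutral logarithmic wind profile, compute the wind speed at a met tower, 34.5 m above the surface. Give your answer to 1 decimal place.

Log law: V ∝ ln(z/z₀). From the pair, with r = V₁/V₂ = 0.76064,
ln z₀ = (ln z₁ − r·ln z₂)/(1 − r) = (1.5063 − 0.76064×2.2094)/0.23936 = -0.7279 → z₀ = 0.4829 m
V₃ = V₁ · ln(z₃/z₀)/ln(z₁/z₀) = 4.29 × 4.2689/2.2342 = 8.1968 m/s

8.2 m/s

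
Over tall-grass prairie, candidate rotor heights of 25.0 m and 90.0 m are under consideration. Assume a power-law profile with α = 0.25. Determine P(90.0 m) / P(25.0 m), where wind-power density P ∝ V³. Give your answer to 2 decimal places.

Speed ratio: V_B/V_A = (z_B/z_A)^α = (90.0/25.0)^0.25 = (3.6000)^0.25 = 1.37745
Power-density ratio: P_B/P_A = (V_B/V_A)³ = (1.37745)³ = 2.61353

2.61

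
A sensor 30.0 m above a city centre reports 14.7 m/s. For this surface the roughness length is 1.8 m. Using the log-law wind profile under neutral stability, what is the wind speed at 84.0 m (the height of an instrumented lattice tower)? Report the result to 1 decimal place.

Log law: V(z) ∝ ln(z/z₀), so V₂/V₁ = ln(z₂/z₀) / ln(z₁/z₀).
ln(84.0/1.8) = 3.8430, ln(30.0/1.8) = 2.8134
V₂ = 14.7 × 3.8430/2.8134 = 14.7 × 1.3660 = 20.0797 m/s

20.1 m/s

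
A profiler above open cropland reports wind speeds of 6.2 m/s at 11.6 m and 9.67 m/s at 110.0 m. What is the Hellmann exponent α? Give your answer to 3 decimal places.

Power law: V₂/V₁ = (z₂/z₁)^α ⇒ α = ln(V₂/V₁) / ln(z₂/z₁)
α = ln(9.67/6.2) / ln(110.0/11.6) = ln(1.5597) / ln(9.4828)
  = 0.44448 / 2.24948 = 0.19759

α ≈ 0.198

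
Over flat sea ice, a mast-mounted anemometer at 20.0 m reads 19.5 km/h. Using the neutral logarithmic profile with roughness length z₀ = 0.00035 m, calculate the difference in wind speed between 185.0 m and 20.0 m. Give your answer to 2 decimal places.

Log law: V₂ = V₁ · ln(z₂/z₀)/ln(z₁/z₀) = 19.5 × 13.1779/10.9533 = 23.4605 km/h
ΔV = 23.4605 − 19.5 = 3.9605 km/h

3.96 km/h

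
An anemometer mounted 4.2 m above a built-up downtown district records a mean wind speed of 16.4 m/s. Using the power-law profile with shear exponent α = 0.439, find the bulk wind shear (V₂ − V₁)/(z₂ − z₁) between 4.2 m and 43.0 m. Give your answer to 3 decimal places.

0.751 m/s/m

Power law: V₂ = V₁ · (z₂/z₁)^α = 16.4 × (10.2381)^0.439 = 45.5334 m/s
ΔV/Δz = (45.5334 − 16.4)/(43.0 − 4.2) = 29.1334/38.8000 = 0.75086 m/s/m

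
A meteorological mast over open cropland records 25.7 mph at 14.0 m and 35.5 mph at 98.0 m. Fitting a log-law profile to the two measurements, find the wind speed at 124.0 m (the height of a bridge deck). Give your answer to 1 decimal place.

36.7 mph

Log law: V ∝ ln(z/z₀). From the pair, with r = V₁/V₂ = 0.72394,
ln z₀ = (ln z₁ − r·ln z₂)/(1 − r) = (2.6391 − 0.72394×4.5850)/0.27606 = -2.4640 → z₀ = 0.08509 m
V₃ = V₁ · ln(z₃/z₀)/ln(z₁/z₀) = 25.7 × 7.2843/5.1031 = 36.6851 mph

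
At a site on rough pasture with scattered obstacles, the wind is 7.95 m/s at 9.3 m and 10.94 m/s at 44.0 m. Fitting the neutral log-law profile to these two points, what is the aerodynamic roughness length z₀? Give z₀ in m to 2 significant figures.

z₀ ≈ 0.15 m

Log law: V(z) ∝ ln(z/z₀). With r = V₁/V₂ = 7.95/10.94 = 0.72669,
r · ln(z₂/z₀) = ln(z₁/z₀) ⇒ ln z₀ = (ln z₁ − r·ln z₂)/(1 − r)
ln z₀ = (2.23001 − 0.72669×3.78419) / 0.27331 = -1.9023
z₀ = exp(-1.9023) = 0.1492 m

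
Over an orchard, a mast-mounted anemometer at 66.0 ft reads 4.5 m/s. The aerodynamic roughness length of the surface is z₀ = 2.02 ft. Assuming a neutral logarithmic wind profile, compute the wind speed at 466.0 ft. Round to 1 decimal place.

Log law: V(z) ∝ ln(z/z₀), so V₂/V₁ = ln(z₂/z₀) / ln(z₁/z₀).
ln(466.0/2.02) = 5.4411, ln(66.0/2.02) = 3.4866
V₂ = 4.5 × 5.4411/3.4866 = 4.5 × 1.5606 = 7.0227 m/s

7.0 m/s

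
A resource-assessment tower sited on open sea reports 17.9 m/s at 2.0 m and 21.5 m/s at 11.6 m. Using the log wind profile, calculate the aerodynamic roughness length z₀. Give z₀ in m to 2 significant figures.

z₀ ≈ 0.00032 m

Log law: V(z) ∝ ln(z/z₀). With r = V₁/V₂ = 17.9/21.5 = 0.83256,
r · ln(z₂/z₀) = ln(z₁/z₀) ⇒ ln z₀ = (ln z₁ − r·ln z₂)/(1 − r)
ln z₀ = (0.69315 − 0.83256×2.45101) / 0.16744 = -8.0473
z₀ = exp(-8.0473) = 0.0003200 m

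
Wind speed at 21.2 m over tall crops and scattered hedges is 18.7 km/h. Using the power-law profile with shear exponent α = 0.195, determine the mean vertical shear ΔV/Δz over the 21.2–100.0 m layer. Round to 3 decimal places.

0.084 km/h/m

Power law: V₂ = V₁ · (z₂/z₁)^α = 18.7 × (4.7170)^0.195 = 25.3050 km/h
ΔV/Δz = (25.3050 − 18.7)/(100.0 − 21.2) = 6.6050/78.8000 = 0.08382 km/h/m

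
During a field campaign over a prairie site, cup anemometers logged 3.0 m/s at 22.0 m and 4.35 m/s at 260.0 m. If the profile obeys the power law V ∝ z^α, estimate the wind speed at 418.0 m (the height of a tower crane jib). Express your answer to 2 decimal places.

4.67 m/s

First find α: α = ln(V₂/V₁)/ln(z₂/z₁) = ln(4.35/3.0)/ln(260.0/22.0) = 0.37156/2.46964 = 0.1505
Extrapolate from 260.0 m to 418.0 m: V₃ = 4.35 × (418.0/260.0)^0.1505 = 4.35 × 1.0740 = 4.6721 m/s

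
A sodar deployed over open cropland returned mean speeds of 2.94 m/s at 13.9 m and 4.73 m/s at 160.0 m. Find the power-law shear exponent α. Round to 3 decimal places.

α ≈ 0.195

Power law: V₂/V₁ = (z₂/z₁)^α ⇒ α = ln(V₂/V₁) / ln(z₂/z₁)
α = ln(4.73/2.94) / ln(160.0/13.9) = ln(1.6088) / ln(11.5108)
  = 0.47552 / 2.44328 = 0.19462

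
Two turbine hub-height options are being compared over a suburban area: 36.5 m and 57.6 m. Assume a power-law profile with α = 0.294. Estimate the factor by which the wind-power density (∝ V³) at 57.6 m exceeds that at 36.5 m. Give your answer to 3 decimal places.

1.495

Speed ratio: V_B/V_A = (z_B/z_A)^α = (57.6/36.5)^0.294 = (1.5781)^0.294 = 1.14354
Power-density ratio: P_B/P_A = (V_B/V_A)³ = (1.14354)³ = 1.49538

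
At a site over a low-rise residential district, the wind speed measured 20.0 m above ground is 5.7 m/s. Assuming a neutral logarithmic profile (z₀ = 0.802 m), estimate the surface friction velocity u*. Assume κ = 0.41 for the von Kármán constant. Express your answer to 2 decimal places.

Log law: V(z) = (u*/κ) · ln(z/z₀) ⇒ u* = κ · V / ln(z/z₀)
u* = 0.41 × 5.7 / ln(20.0/0.802) = 0.41 × 5.7 / 3.2164
   = 2.3370 / 3.2164 = 0.7266 m/s

u* ≈ 0.73 m/s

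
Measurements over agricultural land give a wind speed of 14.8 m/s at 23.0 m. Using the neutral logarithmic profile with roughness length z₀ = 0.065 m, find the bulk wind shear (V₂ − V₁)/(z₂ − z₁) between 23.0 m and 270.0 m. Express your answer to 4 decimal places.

Log law: V₂ = V₁ · ln(z₂/z₀)/ln(z₁/z₀) = 14.8 × 8.3318/5.8689 = 21.0110 m/s
ΔV/Δz = (21.0110 − 14.8)/(270.0 − 23.0) = 6.2110/247.0000 = 0.02515 m/s/m

0.0251 m/s/m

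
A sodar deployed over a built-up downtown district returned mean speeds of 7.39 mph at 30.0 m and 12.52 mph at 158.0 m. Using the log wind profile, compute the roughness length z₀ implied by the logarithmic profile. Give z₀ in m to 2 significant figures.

z₀ ≈ 2.7 m

Log law: V(z) ∝ ln(z/z₀). With r = V₁/V₂ = 7.39/12.52 = 0.59026,
r · ln(z₂/z₀) = ln(z₁/z₀) ⇒ ln z₀ = (ln z₁ − r·ln z₂)/(1 − r)
ln z₀ = (3.40120 − 0.59026×5.06260) / 0.40974 = 1.0079
z₀ = exp(1.0079) = 2.740 m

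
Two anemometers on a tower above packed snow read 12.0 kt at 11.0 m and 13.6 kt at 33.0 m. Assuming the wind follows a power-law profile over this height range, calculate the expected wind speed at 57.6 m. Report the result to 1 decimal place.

First find α: α = ln(V₂/V₁)/ln(z₂/z₁) = ln(13.6/12.0)/ln(33.0/11.0) = 0.12516/1.09861 = 0.1139
Extrapolate from 33.0 m to 57.6 m: V₃ = 13.6 × (57.6/33.0)^0.1139 = 13.6 × 1.0655 = 14.4910 kt

14.5 kt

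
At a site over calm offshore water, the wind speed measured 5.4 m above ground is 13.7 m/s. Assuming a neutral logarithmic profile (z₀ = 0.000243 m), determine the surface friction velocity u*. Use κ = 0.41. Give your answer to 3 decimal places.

u* ≈ 0.561 m/s

Log law: V(z) = (u*/κ) · ln(z/z₀) ⇒ u* = κ · V / ln(z/z₀)
u* = 0.41 × 13.7 / ln(5.4/0.000243) = 0.41 × 13.7 / 10.0088
   = 5.6170 / 10.0088 = 0.5612 m/s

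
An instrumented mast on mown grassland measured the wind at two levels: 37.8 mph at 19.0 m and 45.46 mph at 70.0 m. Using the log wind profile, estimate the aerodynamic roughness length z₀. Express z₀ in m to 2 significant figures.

z₀ ≈ 0.030 m

Log law: V(z) ∝ ln(z/z₀). With r = V₁/V₂ = 37.8/45.46 = 0.83150,
r · ln(z₂/z₀) = ln(z₁/z₀) ⇒ ln z₀ = (ln z₁ − r·ln z₂)/(1 − r)
ln z₀ = (2.94444 − 0.83150×4.24850) / 0.16850 = -3.4907
z₀ = exp(-3.4907) = 0.03048 m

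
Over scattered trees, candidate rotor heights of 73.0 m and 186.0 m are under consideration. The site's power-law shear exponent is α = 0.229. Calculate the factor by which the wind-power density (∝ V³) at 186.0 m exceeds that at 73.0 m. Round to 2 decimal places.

1.90

Speed ratio: V_B/V_A = (z_B/z_A)^α = (186.0/73.0)^0.229 = (2.5479)^0.229 = 1.23885
Power-density ratio: P_B/P_A = (V_B/V_A)³ = (1.23885)³ = 1.90131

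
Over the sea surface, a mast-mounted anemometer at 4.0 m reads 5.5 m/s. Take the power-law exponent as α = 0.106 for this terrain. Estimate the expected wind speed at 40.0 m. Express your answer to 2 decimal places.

Power-law profile: V₂ = V₁ · (z₂/z₁)^α
V₂ = 5.5 × (40.0/4.0)^0.106 = 5.5 × (10.0000)^0.106
    = 5.5 × 1.2764 = 7.0204 m/s

7.02 m/s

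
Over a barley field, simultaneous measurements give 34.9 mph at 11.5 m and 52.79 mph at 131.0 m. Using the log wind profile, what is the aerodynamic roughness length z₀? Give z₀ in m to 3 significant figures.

z₀ ≈ 0.0999 m

Log law: V(z) ∝ ln(z/z₀). With r = V₁/V₂ = 34.9/52.79 = 0.66111,
r · ln(z₂/z₀) = ln(z₁/z₀) ⇒ ln z₀ = (ln z₁ − r·ln z₂)/(1 − r)
ln z₀ = (2.44235 − 0.66111×4.87520) / 0.33889 = -2.3037
z₀ = exp(-2.3037) = 0.09989 m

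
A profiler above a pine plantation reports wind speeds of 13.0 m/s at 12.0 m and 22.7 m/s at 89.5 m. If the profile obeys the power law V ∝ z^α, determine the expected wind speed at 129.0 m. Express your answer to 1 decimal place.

25.1 m/s

First find α: α = ln(V₂/V₁)/ln(z₂/z₁) = ln(22.7/13.0)/ln(89.5/12.0) = 0.55742/2.00933 = 0.2774
Extrapolate from 89.5 m to 129.0 m: V₃ = 22.7 × (129.0/89.5)^0.2774 = 22.7 × 1.1067 = 25.1229 m/s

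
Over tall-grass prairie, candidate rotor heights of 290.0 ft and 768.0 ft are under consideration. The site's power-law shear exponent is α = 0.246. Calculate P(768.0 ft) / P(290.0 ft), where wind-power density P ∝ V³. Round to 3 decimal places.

Speed ratio: V_B/V_A = (z_B/z_A)^α = (768.0/290.0)^0.246 = (2.6483)^0.246 = 1.27072
Power-density ratio: P_B/P_A = (V_B/V_A)³ = (1.27072)³ = 2.05186

2.052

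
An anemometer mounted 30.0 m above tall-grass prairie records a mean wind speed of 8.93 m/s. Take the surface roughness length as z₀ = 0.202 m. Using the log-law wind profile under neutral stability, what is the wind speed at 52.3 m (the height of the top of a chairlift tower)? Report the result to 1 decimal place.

9.9 m/s

Log law: V(z) ∝ ln(z/z₀), so V₂/V₁ = ln(z₂/z₀) / ln(z₁/z₀).
ln(52.3/0.202) = 5.5565, ln(30.0/0.202) = 5.0007
V₂ = 8.93 × 5.5565/5.0007 = 8.93 × 1.1111 = 9.9225 m/s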